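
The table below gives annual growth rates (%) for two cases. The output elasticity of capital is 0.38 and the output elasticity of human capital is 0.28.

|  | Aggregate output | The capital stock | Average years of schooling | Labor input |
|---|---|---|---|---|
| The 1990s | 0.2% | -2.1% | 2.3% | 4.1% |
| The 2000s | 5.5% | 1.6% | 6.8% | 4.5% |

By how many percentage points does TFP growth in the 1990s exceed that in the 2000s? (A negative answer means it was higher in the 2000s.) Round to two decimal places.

-2.50 percentage points

Labor's share = 1 − 0.38 − 0.28 = 0.34.
The 1990s: TFP = 0.2 + 0.798 − 0.644 − 1.394 = -1.04%.
The 2000s: TFP = 5.5 − 0.608 − 1.904 − 1.53 = 1.458%.
Difference = -1.04 − (1.458) = -2.498 pp.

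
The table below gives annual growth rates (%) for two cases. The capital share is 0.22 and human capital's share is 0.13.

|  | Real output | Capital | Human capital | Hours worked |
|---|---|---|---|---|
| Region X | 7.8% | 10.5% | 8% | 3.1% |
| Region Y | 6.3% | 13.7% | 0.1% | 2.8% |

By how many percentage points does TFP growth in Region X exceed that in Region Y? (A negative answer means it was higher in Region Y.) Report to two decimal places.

0.98 percentage points

Labor's share = 1 − 0.22 − 0.13 = 0.65.
Region X: TFP = 7.8 − 2.31 − 1.04 − 2.015 = 2.435%.
Region Y: TFP = 6.3 − 3.014 − 0.013 − 1.82 = 1.453%.
Difference = 2.435 − (1.453) = 0.982 pp.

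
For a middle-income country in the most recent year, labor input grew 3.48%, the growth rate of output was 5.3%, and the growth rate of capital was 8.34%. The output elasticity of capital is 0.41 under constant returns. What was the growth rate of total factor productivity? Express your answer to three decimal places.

-0.173%

Labor's share = 1 − 0.41 = 0.59.
Capital: 0.41 × 8.34 = 3.4194 pp.
Labor input: 0.59 × 3.48 = 2.0532 pp.
TFP growth = 5.3 − 5.4726 = -0.1726%.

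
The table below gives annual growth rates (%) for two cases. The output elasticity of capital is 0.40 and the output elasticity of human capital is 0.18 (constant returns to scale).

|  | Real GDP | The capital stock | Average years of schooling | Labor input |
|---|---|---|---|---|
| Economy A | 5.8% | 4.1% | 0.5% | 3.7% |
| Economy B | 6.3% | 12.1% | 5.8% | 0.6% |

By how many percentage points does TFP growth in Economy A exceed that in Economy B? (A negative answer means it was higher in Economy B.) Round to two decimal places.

2.35 percentage points

Labor's share = 1 − 0.4 − 0.18 = 0.42.
Economy A: TFP = 5.8 − 1.64 − 0.09 − 1.554 = 2.516%.
Economy B: TFP = 6.3 − 4.84 − 1.044 − 0.252 = 0.164%.
Difference = 2.516 − (0.164) = 2.352 pp.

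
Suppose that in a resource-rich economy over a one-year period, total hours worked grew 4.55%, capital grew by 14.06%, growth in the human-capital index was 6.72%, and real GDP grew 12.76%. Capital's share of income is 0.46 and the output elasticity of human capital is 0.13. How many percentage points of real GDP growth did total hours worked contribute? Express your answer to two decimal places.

Labor's share = 1 − 0.46 − 0.13 = 0.41.
Contribution = share × growth = 0.41 × 4.55 = 1.8655 pp.

1.87 percentage points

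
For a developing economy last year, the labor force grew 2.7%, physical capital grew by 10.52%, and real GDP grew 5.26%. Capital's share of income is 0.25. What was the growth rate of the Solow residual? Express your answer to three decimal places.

0.605%

Labor's share = 1 − 0.25 = 0.75.
Physical capital: 0.25 × 10.52 = 2.63 pp.
The labor force: 0.75 × 2.7 = 2.025 pp.
TFP growth = 5.26 − 4.655 = 0.605%.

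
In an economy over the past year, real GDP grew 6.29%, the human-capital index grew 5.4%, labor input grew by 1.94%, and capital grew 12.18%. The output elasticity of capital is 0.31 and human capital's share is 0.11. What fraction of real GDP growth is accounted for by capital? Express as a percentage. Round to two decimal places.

Capital contributed 0.31 × 12.18 = 3.7758 pp.
Share of growth = 3.7758 / 6.29 × 100 = 60.0286%.

60.03%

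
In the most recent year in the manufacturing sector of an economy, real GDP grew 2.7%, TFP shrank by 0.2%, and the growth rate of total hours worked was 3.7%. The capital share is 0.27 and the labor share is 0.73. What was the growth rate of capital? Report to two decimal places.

0.74%

Labor's share = 1 − 0.27 = 0.73.
gY = gA + 0.73×3.7 + 0.27×g.
0.27×g = 2.7 + 0.2 − 2.701 = 0.199.
g = 0.199 / 0.27 = 0.737%.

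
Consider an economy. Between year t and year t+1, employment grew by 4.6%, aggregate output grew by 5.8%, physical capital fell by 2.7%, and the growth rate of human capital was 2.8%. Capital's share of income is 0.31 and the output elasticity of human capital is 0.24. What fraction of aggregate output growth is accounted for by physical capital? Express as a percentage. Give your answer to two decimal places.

Physical capital contributed 0.31 × (-2.7) = -0.837 pp.
Share of growth = -0.837 / 5.8 × 100 = -14.431%.

-14.43%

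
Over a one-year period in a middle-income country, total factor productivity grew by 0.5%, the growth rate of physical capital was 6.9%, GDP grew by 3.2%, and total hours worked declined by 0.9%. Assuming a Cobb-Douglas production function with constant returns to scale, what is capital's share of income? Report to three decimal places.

α = 0.462

gY = gA + α·gK + (1−α)·gL, so gY − gA − gL = α(gK − gL).
3.2 − 0.5 + 0.9 = α × (6.9 − (-0.9)).
3.6 = 7.8 α, so α = 0.46154.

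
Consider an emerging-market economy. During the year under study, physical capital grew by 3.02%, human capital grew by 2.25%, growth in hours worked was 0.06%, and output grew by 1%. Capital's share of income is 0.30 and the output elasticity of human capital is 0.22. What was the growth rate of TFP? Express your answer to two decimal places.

Labor's share = 1 − 0.3 − 0.22 = 0.48.
Physical capital: 0.3 × 3.02 = 0.906 pp.
Human capital: 0.22 × 2.25 = 0.495 pp.
Hours worked: 0.48 × 0.06 = 0.0288 pp.
TFP growth = 1 − 1.4298 = -0.4298%.

-0.43%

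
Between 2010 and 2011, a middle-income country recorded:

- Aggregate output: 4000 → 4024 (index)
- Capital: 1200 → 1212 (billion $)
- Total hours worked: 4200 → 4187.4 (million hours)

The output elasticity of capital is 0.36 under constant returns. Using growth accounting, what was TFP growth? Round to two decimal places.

Aggregate output growth = (4024 − 4000) / 4000 = 0.6%.
Capital growth = (1212 − 1200) / 1200 = 1%.
Total hours worked growth = (4187.4 − 4200) / 4200 = -0.3%.
Labor's share = 1 − 0.36 = 0.64.
Capital: 0.36 × 1 = 0.36 pp.
Total hours worked: 0.64 × (-0.3) = -0.192 pp.
TFP growth = 0.6 − 0.168 = 0.432%.

0.43%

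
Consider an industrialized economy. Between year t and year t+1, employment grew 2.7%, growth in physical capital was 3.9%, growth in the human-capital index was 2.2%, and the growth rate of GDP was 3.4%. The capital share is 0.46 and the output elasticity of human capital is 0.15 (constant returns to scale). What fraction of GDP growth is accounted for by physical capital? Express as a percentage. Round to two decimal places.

52.76%

Physical capital contributed 0.46 × 3.9 = 1.794 pp.
Share of growth = 1.794 / 3.4 × 100 = 52.7647%.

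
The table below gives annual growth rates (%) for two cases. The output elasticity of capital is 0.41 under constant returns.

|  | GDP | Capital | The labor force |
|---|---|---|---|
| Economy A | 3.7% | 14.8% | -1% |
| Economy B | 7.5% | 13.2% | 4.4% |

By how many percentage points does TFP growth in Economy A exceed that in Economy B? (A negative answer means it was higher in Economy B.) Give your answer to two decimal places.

-1.27 percentage points

Labor's share = 1 − 0.41 = 0.59.
Economy A: TFP = 3.7 − 6.068 + 0.59 = -1.778%.
Economy B: TFP = 7.5 − 5.412 − 2.596 = -0.508%.
Difference = -1.778 − (-0.508) = -1.27 pp.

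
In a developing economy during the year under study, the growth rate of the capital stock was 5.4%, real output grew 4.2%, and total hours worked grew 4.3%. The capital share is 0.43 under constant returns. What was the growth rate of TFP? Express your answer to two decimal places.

-0.57%

Labor's share = 1 − 0.43 = 0.57.
The capital stock: 0.43 × 5.4 = 2.322 pp.
Total hours worked: 0.57 × 4.3 = 2.451 pp.
TFP growth = 4.2 − 4.773 = -0.573%.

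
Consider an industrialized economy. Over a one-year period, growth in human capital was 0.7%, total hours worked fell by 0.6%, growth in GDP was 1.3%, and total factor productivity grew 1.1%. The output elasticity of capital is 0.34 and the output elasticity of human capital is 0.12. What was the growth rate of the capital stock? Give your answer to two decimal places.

The capital stock grew 1.29%.

Labor's share = 1 − 0.34 − 0.12 = 0.54.
gY = gA + 0.12×0.7 + 0.54×(-0.6) + 0.34×g.
0.34×g = 1.3 − 1.1 + 0.24 = 0.44.
g = 0.44 / 0.34 = 1.2941%.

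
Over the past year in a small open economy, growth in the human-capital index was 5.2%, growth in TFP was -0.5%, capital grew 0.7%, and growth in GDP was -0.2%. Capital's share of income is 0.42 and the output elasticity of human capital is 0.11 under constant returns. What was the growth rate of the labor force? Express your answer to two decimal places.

Labor's share = 1 − 0.42 − 0.11 = 0.47.
gY = gA + 0.42×0.7 + 0.11×5.2 + 0.47×g.
0.47×g = -0.2 + 0.5 − 0.866 = -0.566.
g = -0.566 / 0.47 = -1.2043%.

-1.20%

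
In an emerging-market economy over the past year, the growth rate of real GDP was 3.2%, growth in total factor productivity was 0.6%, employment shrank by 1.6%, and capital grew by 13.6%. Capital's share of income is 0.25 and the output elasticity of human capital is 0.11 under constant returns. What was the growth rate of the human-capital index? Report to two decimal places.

Labor's share = 1 − 0.25 − 0.11 = 0.64.
gY = gA + 0.25×13.6 + 0.64×(-1.6) + 0.11×g.
0.11×g = 3.2 − 0.6 − 2.376 = 0.224.
g = 0.224 / 0.11 = 2.0364%.

2.04%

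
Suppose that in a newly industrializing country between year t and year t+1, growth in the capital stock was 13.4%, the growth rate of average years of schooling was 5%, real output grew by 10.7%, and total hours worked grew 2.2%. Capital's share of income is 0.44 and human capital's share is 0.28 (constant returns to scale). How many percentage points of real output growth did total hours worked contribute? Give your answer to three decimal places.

Labor's share = 1 − 0.44 − 0.28 = 0.28.
Contribution = share × growth = 0.28 × 2.2 = 0.616 pp.

0.616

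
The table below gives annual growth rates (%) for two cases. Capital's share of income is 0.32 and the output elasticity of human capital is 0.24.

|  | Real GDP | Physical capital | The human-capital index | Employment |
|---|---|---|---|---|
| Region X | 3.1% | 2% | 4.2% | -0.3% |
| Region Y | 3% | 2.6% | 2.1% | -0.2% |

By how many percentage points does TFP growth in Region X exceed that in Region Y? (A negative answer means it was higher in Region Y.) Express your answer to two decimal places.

Labor's share = 1 − 0.32 − 0.24 = 0.44.
Region X: TFP = 3.1 − 0.64 − 1.008 + 0.132 = 1.584%.
Region Y: TFP = 3 − 0.832 − 0.504 + 0.088 = 1.752%.
Difference = 1.584 − (1.752) = -0.168 pp.

-0.17 percentage points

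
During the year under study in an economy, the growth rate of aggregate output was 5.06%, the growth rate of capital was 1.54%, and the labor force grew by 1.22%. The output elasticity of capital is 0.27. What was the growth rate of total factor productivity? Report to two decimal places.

3.75%

Labor's share = 1 − 0.27 = 0.73.
Capital: 0.27 × 1.54 = 0.4158 pp.
The labor force: 0.73 × 1.22 = 0.8906 pp.
TFP growth = 5.06 − 1.3064 = 3.7536%.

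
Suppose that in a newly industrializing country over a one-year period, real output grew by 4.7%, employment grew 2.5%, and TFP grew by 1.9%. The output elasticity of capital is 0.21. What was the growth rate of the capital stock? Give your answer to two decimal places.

Labor's share = 1 − 0.21 = 0.79.
gY = gA + 0.79×2.5 + 0.21×g.
0.21×g = 4.7 − 1.9 − 1.975 = 0.825.
g = 0.825 / 0.21 = 3.9286%.

3.93%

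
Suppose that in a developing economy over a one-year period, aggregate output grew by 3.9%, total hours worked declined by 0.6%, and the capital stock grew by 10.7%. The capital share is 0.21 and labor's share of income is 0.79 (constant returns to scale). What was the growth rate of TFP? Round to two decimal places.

Labor's share = 1 − 0.21 = 0.79.
The capital stock: 0.21 × 10.7 = 2.247 pp.
Total hours worked: 0.79 × (-0.6) = -0.474 pp.
TFP growth = 3.9 − 1.773 = 2.127%.

2.13%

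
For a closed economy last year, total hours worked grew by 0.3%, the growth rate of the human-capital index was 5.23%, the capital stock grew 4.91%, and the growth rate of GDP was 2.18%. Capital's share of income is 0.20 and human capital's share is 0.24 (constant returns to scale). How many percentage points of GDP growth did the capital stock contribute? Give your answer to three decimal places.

Contribution = share × growth = 0.2 × 4.91 = 0.982 pp.

0.982 pp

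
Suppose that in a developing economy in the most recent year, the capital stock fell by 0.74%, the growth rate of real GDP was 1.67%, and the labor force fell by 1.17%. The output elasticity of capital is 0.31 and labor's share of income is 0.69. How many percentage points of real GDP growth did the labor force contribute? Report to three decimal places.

-0.807

Labor's share = 1 − 0.31 = 0.69.
Contribution = share × growth = 0.69 × (-1.17) = -0.8073 pp.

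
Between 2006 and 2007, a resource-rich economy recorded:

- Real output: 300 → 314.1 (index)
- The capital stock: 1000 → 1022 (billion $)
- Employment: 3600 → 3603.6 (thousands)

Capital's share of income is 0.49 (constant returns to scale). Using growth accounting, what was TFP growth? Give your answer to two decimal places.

Real output growth = (314.1 − 300) / 300 = 4.7%.
The capital stock growth = (1022 − 1000) / 1000 = 2.2%.
Employment growth = (3603.6 − 3600) / 3600 = 0.1%.
Labor's share = 1 − 0.49 = 0.51.
The capital stock: 0.49 × 2.2 = 1.078 pp.
Employment: 0.51 × 0.1 = 0.051 pp.
TFP growth = 4.7 − 1.129 = 3.571%.

3.57%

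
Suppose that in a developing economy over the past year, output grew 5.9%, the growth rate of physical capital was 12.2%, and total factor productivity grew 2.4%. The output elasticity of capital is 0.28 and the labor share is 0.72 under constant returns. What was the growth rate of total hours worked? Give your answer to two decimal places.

Total hours worked grew 0.12%.

Labor's share = 1 − 0.28 = 0.72.
gY = gA + 0.28×12.2 + 0.72×g.
0.72×g = 5.9 − 2.4 − 3.416 = 0.084.
g = 0.084 / 0.72 = 0.1167%.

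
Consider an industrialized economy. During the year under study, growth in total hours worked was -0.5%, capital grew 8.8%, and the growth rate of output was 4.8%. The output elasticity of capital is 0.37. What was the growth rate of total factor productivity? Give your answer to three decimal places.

1.859%

Labor's share = 1 − 0.37 = 0.63.
Capital: 0.37 × 8.8 = 3.256 pp.
Total hours worked: 0.63 × (-0.5) = -0.315 pp.
TFP growth = 4.8 − 2.941 = 1.859%.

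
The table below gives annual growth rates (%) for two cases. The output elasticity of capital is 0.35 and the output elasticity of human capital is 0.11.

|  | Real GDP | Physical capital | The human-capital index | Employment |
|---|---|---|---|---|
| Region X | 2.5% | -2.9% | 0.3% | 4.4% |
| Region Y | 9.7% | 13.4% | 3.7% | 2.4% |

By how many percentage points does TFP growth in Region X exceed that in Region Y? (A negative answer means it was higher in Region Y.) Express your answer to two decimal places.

Labor's share = 1 − 0.35 − 0.11 = 0.54.
Region X: TFP = 2.5 + 1.015 − 0.033 − 2.376 = 1.106%.
Region Y: TFP = 9.7 − 4.69 − 0.407 − 1.296 = 3.307%.
Difference = 1.106 − (3.307) = -2.201 pp.

-2.20 percentage points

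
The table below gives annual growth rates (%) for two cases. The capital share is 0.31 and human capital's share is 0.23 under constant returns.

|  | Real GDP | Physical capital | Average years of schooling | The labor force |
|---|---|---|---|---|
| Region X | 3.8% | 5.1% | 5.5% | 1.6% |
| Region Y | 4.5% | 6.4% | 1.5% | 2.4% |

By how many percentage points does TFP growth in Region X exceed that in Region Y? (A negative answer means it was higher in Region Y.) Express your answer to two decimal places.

Labor's share = 1 − 0.31 − 0.23 = 0.46.
Region X: TFP = 3.8 − 1.581 − 1.265 − 0.736 = 0.218%.
Region Y: TFP = 4.5 − 1.984 − 0.345 − 1.104 = 1.067%.
Difference = 0.218 − (1.067) = -0.849 pp.

-0.85 percentage points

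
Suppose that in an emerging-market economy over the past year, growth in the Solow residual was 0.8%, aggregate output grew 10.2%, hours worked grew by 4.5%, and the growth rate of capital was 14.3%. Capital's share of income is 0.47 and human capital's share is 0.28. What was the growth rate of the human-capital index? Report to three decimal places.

Labor's share = 1 − 0.47 − 0.28 = 0.25.
gY = gA + 0.47×14.3 + 0.25×4.5 + 0.28×g.
0.28×g = 10.2 − 0.8 − 7.846 = 1.554.
g = 1.554 / 0.28 = 5.55%.

The human-capital index growth was 5.550%.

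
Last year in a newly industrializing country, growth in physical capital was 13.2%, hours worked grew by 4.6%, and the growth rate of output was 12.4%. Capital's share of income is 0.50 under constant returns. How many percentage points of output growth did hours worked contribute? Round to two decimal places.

2.30 percentage points

Labor's share = 1 − 0.5 = 0.5.
Contribution = share × growth = 0.5 × 4.6 = 2.3 pp.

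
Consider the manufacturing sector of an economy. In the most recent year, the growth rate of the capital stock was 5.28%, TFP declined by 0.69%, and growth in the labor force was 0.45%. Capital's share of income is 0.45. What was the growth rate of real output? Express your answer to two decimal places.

Labor's share = 1 − 0.45 = 0.55.
The capital stock: 0.45 × 5.28 = 2.376 pp.
The labor force: 0.55 × 0.45 = 0.2475 pp.
Output growth = -0.69 + 2.6235 = 1.9335%.

1.93%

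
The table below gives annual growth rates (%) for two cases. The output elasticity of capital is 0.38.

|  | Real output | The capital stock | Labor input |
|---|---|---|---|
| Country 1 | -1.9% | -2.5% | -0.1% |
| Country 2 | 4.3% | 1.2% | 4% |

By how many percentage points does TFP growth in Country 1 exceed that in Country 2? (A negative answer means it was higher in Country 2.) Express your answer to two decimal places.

Labor's share = 1 − 0.38 = 0.62.
Country 1: TFP = -1.9 + 0.95 + 0.062 = -0.888%.
Country 2: TFP = 4.3 − 0.456 − 2.48 = 1.364%.
Difference = -0.888 − (1.364) = -2.252 pp.

-2.25 percentage points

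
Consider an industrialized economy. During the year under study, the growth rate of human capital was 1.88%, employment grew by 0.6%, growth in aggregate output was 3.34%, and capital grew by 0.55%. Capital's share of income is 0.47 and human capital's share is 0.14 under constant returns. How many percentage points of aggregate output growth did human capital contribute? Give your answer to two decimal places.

0.26 percentage points

Contribution = share × growth = 0.14 × 1.88 = 0.2632 pp.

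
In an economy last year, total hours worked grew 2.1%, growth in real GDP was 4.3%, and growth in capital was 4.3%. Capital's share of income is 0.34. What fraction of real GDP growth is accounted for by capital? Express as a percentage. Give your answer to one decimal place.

Capital contributed 0.34 × 4.3 = 1.462 pp.
Share of growth = 1.462 / 4.3 × 100 = 34%.

34.0%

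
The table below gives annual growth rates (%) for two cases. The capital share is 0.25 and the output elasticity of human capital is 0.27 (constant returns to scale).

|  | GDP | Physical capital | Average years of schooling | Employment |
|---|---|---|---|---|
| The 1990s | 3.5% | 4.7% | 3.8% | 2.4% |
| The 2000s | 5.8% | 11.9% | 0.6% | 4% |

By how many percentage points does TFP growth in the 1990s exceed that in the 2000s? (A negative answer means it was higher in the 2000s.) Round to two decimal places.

Labor's share = 1 − 0.25 − 0.27 = 0.48.
The 1990s: TFP = 3.5 − 1.175 − 1.026 − 1.152 = 0.147%.
The 2000s: TFP = 5.8 − 2.975 − 0.162 − 1.92 = 0.743%.
Difference = 0.147 − (0.743) = -0.596 pp.

-0.60 percentage points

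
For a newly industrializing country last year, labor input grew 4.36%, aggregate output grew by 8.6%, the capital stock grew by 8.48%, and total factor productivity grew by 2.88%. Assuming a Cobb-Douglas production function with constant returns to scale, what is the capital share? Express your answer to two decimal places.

α = 0.33

gY = gA + α·gK + (1−α)·gL, so gY − gA − gL = α(gK − gL).
8.6 − 2.88 − 4.36 = α × (8.48 − 4.36).
1.36 = 4.12 α, so α = 0.3301.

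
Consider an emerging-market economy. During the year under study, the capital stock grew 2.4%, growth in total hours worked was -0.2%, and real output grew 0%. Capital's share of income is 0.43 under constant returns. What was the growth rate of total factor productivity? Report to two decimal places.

Labor's share = 1 − 0.43 = 0.57.
The capital stock: 0.43 × 2.4 = 1.032 pp.
Total hours worked: 0.57 × (-0.2) = -0.114 pp.
TFP growth = 0 − 0.918 = -0.918%.

-0.92%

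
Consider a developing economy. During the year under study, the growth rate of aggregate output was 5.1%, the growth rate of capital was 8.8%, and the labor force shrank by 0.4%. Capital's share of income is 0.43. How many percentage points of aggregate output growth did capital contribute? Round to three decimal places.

Contribution = share × growth = 0.43 × 8.8 = 3.784 pp.

3.784 pp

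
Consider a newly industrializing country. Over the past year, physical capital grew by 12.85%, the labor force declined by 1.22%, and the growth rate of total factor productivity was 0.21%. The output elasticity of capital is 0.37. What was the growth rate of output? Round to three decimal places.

4.196%

Labor's share = 1 − 0.37 = 0.63.
Physical capital: 0.37 × 12.85 = 4.7545 pp.
The labor force: 0.63 × (-1.22) = -0.7686 pp.
Output growth = 0.21 + 3.9859 = 4.1959%.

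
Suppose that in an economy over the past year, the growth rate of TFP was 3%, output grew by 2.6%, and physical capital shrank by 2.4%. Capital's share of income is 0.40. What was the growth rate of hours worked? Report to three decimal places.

Labor's share = 1 − 0.4 = 0.6.
gY = gA + 0.4×(-2.4) + 0.6×g.
0.6×g = 2.6 − 3 + 0.96 = 0.56.
g = 0.56 / 0.6 = 0.93333%.

0.933%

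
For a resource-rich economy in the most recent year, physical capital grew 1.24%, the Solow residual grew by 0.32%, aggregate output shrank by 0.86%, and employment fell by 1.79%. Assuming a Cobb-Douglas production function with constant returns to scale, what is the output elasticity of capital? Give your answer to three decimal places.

0.201

gY = gA + α·gK + (1−α)·gL, so gY − gA − gL = α(gK − gL).
-0.86 − 0.32 + 1.79 = α × (1.24 − (-1.79)).
0.61 = 3.03 α, so α = 0.20132.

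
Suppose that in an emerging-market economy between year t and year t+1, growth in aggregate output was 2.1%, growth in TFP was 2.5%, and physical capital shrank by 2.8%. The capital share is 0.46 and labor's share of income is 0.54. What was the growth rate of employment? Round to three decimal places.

Labor's share = 1 − 0.46 = 0.54.
gY = gA + 0.46×(-2.8) + 0.54×g.
0.54×g = 2.1 − 2.5 + 1.288 = 0.888.
g = 0.888 / 0.54 = 1.64444%.

1.644%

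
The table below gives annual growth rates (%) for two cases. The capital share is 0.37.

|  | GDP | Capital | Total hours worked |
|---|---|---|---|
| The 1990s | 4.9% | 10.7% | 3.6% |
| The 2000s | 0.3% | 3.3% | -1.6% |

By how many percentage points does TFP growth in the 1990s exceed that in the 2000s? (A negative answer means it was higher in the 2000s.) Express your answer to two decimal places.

-1.41 percentage points

Labor's share = 1 − 0.37 = 0.63.
The 1990s: TFP = 4.9 − 3.959 − 2.268 = -1.327%.
The 2000s: TFP = 0.3 − 1.221 + 1.008 = 0.087%.
Difference = -1.327 − (0.087) = -1.414 pp.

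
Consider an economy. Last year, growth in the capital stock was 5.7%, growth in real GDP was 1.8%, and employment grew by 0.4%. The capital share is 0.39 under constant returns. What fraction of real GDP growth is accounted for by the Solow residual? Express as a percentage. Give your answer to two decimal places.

The Solow residual accounted for -37.06% of growth.

Labor's share = 1 − 0.39 = 0.61.
The capital stock: 0.39 × 5.7 = 2.223 pp.
Employment: 0.61 × 0.4 = 0.244 pp.
TFP growth = 1.8 − 2.467 = -0.667%.
TFP share of growth = -0.667 / 1.8 × 100 = -37.0556%.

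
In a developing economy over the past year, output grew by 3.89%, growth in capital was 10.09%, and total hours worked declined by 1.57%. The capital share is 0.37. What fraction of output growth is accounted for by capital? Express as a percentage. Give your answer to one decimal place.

96.0%

Capital contributed 0.37 × 10.09 = 3.7333 pp.
Share of growth = 3.7333 / 3.89 × 100 = 95.972%.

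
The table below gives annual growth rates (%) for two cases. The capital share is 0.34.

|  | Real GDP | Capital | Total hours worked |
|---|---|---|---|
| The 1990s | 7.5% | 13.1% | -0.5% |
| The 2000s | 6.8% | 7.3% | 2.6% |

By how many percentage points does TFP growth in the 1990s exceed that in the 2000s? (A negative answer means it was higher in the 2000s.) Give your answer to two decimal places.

0.77 percentage points

Labor's share = 1 − 0.34 = 0.66.
The 1990s: TFP = 7.5 − 4.454 + 0.33 = 3.376%.
The 2000s: TFP = 6.8 − 2.482 − 1.716 = 2.602%.
Difference = 3.376 − (2.602) = 0.774 pp.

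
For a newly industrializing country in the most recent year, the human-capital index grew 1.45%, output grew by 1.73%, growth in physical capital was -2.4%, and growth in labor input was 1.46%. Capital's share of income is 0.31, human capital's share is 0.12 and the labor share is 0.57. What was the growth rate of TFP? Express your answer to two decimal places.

Labor's share = 1 − 0.31 − 0.12 = 0.57.
Physical capital: 0.31 × (-2.4) = -0.744 pp.
The human-capital index: 0.12 × 1.45 = 0.174 pp.
Labor input: 0.57 × 1.46 = 0.8322 pp.
TFP growth = 1.73 − 0.2622 = 1.4678%.

1.47%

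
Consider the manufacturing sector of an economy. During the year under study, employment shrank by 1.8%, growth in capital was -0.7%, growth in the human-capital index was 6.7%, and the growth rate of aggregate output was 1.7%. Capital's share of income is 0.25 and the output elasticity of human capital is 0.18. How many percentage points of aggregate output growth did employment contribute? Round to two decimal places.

-1.03

Labor's share = 1 − 0.25 − 0.18 = 0.57.
Contribution = share × growth = 0.57 × (-1.8) = -1.026 pp.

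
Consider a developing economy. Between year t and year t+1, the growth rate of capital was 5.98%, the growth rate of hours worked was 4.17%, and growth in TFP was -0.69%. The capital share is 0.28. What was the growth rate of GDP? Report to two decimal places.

Labor's share = 1 − 0.28 = 0.72.
Capital: 0.28 × 5.98 = 1.6744 pp.
Hours worked: 0.72 × 4.17 = 3.0024 pp.
Output growth = -0.69 + 4.6768 = 3.9868%.

3.99%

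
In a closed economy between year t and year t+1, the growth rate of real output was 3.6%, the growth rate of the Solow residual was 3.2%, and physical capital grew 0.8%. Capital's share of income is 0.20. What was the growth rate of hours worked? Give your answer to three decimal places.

Labor's share = 1 − 0.2 = 0.8.
gY = gA + 0.2×0.8 + 0.8×g.
0.8×g = 3.6 − 3.2 − 0.16 = 0.24.
g = 0.24 / 0.8 = 0.3%.

0.300%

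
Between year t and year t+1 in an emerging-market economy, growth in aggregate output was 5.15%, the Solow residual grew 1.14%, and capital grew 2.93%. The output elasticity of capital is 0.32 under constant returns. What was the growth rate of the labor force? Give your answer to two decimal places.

Labor's share = 1 − 0.32 = 0.68.
gY = gA + 0.32×2.93 + 0.68×g.
0.68×g = 5.15 − 1.14 − 0.9376 = 3.0724.
g = 3.0724 / 0.68 = 4.5182%.

The labor force grew 4.52%.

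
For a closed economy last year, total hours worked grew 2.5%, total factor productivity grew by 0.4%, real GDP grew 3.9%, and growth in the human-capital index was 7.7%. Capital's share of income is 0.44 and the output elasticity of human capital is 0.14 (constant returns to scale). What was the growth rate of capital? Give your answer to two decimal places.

3.12%

Labor's share = 1 − 0.44 − 0.14 = 0.42.
gY = gA + 0.14×7.7 + 0.42×2.5 + 0.44×g.
0.44×g = 3.9 − 0.4 − 2.128 = 1.372.
g = 1.372 / 0.44 = 3.1182%.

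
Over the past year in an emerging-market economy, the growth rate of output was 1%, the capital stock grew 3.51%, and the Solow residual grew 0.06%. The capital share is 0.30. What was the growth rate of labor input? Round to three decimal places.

-0.161%

Labor's share = 1 − 0.3 = 0.7.
gY = gA + 0.3×3.51 + 0.7×g.
0.7×g = 1 − 0.06 − 1.053 = -0.113.
g = -0.113 / 0.7 = -0.16143%.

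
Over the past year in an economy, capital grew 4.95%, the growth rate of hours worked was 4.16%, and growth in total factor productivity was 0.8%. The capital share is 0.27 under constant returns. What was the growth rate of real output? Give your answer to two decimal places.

Real output growth was 5.17%.

Labor's share = 1 − 0.27 = 0.73.
Capital: 0.27 × 4.95 = 1.3365 pp.
Hours worked: 0.73 × 4.16 = 3.0368 pp.
Output growth = 0.8 + 4.3733 = 5.1733%.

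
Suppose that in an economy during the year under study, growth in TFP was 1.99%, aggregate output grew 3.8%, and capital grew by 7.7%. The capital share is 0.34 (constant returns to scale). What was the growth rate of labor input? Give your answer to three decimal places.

-1.224%

Labor's share = 1 − 0.34 = 0.66.
gY = gA + 0.34×7.7 + 0.66×g.
0.66×g = 3.8 − 1.99 − 2.618 = -0.808.
g = -0.808 / 0.66 = -1.22424%.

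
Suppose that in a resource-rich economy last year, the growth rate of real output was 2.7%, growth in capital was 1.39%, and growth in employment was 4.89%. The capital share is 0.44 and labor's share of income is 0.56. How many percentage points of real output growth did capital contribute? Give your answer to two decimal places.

0.61 pp

Contribution = share × growth = 0.44 × 1.39 = 0.6116 pp.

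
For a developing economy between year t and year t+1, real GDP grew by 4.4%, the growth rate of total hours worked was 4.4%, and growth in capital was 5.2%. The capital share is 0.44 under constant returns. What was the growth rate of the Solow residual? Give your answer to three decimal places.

Labor's share = 1 − 0.44 = 0.56.
Capital: 0.44 × 5.2 = 2.288 pp.
Total hours worked: 0.56 × 4.4 = 2.464 pp.
TFP growth = 4.4 − 4.752 = -0.352%.

-0.352%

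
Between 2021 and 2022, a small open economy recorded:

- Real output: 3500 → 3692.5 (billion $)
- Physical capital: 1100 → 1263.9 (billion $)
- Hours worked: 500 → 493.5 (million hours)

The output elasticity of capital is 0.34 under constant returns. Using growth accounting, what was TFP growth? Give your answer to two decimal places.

Real output growth = (3692.5 − 3500) / 3500 = 5.5%.
Physical capital growth = (1263.9 − 1100) / 1100 = 14.9%.
Hours worked growth = (493.5 − 500) / 500 = -1.3%.
Labor's share = 1 − 0.34 = 0.66.
Physical capital: 0.34 × 14.9 = 5.066 pp.
Hours worked: 0.66 × (-1.3) = -0.858 pp.
TFP growth = 5.5 − 4.208 = 1.292%.

1.29%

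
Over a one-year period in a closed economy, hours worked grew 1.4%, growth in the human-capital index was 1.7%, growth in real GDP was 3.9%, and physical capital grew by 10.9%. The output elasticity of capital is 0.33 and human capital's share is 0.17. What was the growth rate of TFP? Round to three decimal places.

-0.686%

Labor's share = 1 − 0.33 − 0.17 = 0.5.
Physical capital: 0.33 × 10.9 = 3.597 pp.
The human-capital index: 0.17 × 1.7 = 0.289 pp.
Hours worked: 0.5 × 1.4 = 0.7 pp.
TFP growth = 3.9 − 4.586 = -0.686%.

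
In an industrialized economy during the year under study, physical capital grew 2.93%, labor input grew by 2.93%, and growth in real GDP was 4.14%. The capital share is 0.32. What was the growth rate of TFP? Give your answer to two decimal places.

Labor's share = 1 − 0.32 = 0.68.
Physical capital: 0.32 × 2.93 = 0.9376 pp.
Labor input: 0.68 × 2.93 = 1.9924 pp.
TFP growth = 4.14 − 2.93 = 1.21%.

1.21%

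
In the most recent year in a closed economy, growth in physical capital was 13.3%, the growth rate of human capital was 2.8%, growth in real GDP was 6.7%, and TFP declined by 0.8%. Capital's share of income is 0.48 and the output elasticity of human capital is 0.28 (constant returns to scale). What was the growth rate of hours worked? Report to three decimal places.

Labor's share = 1 − 0.48 − 0.28 = 0.24.
gY = gA + 0.48×13.3 + 0.28×2.8 + 0.24×g.
0.24×g = 6.7 + 0.8 − 7.168 = 0.332.
g = 0.332 / 0.24 = 1.38333%.

1.383%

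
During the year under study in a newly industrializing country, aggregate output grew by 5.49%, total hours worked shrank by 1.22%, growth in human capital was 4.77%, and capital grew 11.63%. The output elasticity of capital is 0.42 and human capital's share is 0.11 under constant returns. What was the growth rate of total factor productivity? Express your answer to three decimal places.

Labor's share = 1 − 0.42 − 0.11 = 0.47.
Capital: 0.42 × 11.63 = 4.8846 pp.
Human capital: 0.11 × 4.77 = 0.5247 pp.
Total hours worked: 0.47 × (-1.22) = -0.5734 pp.
TFP growth = 5.49 − 4.8359 = 0.6541%.

Total factor productivity grew 0.654%.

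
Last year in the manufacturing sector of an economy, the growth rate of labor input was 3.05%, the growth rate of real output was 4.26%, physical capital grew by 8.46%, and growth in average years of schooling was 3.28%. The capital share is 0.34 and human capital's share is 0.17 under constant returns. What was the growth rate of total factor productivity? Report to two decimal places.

Labor's share = 1 − 0.34 − 0.17 = 0.49.
Physical capital: 0.34 × 8.46 = 2.8764 pp.
Average years of schooling: 0.17 × 3.28 = 0.5576 pp.
Labor input: 0.49 × 3.05 = 1.4945 pp.
TFP growth = 4.26 − 4.9285 = -0.6685%.

-0.67%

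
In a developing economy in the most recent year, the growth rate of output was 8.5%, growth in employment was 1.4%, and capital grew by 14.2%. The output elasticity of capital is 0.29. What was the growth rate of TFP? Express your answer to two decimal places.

TFP growth was 3.39%.

Labor's share = 1 − 0.29 = 0.71.
Capital: 0.29 × 14.2 = 4.118 pp.
Employment: 0.71 × 1.4 = 0.994 pp.
TFP growth = 8.5 − 5.112 = 3.388%.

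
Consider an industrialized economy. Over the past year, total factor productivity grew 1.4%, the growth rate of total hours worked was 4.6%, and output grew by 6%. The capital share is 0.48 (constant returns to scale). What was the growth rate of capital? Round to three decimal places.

Labor's share = 1 − 0.48 = 0.52.
gY = gA + 0.52×4.6 + 0.48×g.
0.48×g = 6 − 1.4 − 2.392 = 2.208.
g = 2.208 / 0.48 = 4.6%.

4.600%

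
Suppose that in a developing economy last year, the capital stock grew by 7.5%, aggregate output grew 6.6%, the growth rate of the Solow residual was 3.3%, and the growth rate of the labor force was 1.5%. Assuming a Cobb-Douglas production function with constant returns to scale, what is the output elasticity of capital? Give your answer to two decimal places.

gY = gA + α·gK + (1−α)·gL, so gY − gA − gL = α(gK − gL).
6.6 − 3.3 − 1.5 = α × (7.5 − 1.5).
1.8 = 6 α, so α = 0.3.

α = 0.30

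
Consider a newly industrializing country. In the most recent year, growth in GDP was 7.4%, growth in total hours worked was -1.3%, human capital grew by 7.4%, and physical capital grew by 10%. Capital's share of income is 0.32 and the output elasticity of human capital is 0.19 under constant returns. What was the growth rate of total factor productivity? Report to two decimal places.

Labor's share = 1 − 0.32 − 0.19 = 0.49.
Physical capital: 0.32 × 10 = 3.2 pp.
Human capital: 0.19 × 7.4 = 1.406 pp.
Total hours worked: 0.49 × (-1.3) = -0.637 pp.
TFP growth = 7.4 − 3.969 = 3.431%.

3.43%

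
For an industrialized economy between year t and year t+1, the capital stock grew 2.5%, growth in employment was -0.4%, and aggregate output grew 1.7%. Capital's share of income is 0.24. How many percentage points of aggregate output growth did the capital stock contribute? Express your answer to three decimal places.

Contribution = share × growth = 0.24 × 2.5 = 0.6 pp.

0.600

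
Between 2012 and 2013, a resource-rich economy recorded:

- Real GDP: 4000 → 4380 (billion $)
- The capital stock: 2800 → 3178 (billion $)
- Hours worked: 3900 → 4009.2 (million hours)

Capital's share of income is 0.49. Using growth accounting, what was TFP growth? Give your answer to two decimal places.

TFP grew 1.46%.

Real GDP growth = (4380 − 4000) / 4000 = 9.5%.
The capital stock growth = (3178 − 2800) / 2800 = 13.5%.
Hours worked growth = (4009.2 − 3900) / 3900 = 2.8%.
Labor's share = 1 − 0.49 = 0.51.
The capital stock: 0.49 × 13.5 = 6.615 pp.
Hours worked: 0.51 × 2.8 = 1.428 pp.
TFP growth = 9.5 − 8.043 = 1.457%.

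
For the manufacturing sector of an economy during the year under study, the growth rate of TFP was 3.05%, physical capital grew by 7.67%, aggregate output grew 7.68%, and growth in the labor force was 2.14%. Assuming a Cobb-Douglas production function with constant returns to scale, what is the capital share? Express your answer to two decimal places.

The capital share is 0.45.

gY = gA + α·gK + (1−α)·gL, so gY − gA − gL = α(gK − gL).
7.68 − 3.05 − 2.14 = α × (7.67 − 2.14).
2.49 = 5.53 α, so α = 0.4503.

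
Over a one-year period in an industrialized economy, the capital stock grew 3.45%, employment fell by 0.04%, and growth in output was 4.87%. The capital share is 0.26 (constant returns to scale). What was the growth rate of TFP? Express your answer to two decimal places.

Labor's share = 1 − 0.26 = 0.74.
The capital stock: 0.26 × 3.45 = 0.897 pp.
Employment: 0.74 × (-0.04) = -0.0296 pp.
TFP growth = 4.87 − 0.8674 = 4.0026%.

TFP grew 4.00%.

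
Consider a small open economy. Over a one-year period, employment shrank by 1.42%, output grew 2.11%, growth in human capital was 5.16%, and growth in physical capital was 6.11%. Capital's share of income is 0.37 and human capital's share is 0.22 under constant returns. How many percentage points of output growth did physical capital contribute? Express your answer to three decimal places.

Contribution = share × growth = 0.37 × 6.11 = 2.2607 pp.

2.261 percentage points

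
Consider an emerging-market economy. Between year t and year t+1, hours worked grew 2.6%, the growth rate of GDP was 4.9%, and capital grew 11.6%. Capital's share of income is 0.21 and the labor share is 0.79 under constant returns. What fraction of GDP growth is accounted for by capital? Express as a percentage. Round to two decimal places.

Capital contributed 0.21 × 11.6 = 2.436 pp.
Share of growth = 2.436 / 4.9 × 100 = 49.7143%.

Capital accounted for 49.71% of growth.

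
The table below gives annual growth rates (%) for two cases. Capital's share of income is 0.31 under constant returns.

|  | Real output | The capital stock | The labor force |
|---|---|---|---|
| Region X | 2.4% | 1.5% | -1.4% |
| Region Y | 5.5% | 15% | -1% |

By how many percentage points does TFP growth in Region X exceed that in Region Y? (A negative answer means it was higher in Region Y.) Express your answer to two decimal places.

1.36 percentage points

Labor's share = 1 − 0.31 = 0.69.
Region X: TFP = 2.4 − 0.465 + 0.966 = 2.901%.
Region Y: TFP = 5.5 − 4.65 + 0.69 = 1.54%.
Difference = 2.901 − (1.54) = 1.361 pp.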